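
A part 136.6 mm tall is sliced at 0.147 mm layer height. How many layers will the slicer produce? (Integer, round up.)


Layers = ceil(136.6/0.147) = 930


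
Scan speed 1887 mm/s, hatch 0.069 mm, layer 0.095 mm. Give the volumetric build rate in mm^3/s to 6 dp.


Rate = 1887 * 0.069 * 0.095 = 12.369285 mm^3/s


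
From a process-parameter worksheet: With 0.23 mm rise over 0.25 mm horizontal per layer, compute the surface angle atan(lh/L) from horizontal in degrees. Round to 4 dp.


angle = atan(0.23/0.25) = 42.6141 degrees


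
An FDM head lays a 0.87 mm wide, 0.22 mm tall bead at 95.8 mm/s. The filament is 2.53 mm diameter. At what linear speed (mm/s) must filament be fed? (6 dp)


Q = 0.87 * 0.22 * 95.8 = 18.33612 mm^3/s
A_fil = pi*(2.53/2)^2 = 5.0272551 mm^2
v_feed = 18.33612 / 5.0272551 = 3.647342 mm/s


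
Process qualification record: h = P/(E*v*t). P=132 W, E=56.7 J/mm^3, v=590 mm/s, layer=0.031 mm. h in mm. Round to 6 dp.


h = 132 / (56.7*590*0.031) = 0.127285 mm


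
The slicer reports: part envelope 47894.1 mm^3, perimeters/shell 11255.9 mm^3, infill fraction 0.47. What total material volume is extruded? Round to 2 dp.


V_infill = (47894.1 - 11255.9) * 0.47 = 17219.95
V_total = 11255.9 + 17219.95 = 28475.85 mm^3


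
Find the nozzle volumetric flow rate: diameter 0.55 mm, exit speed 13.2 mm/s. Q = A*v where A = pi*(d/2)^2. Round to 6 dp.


A = pi*(0.55/2)^2 = 0.23758294 mm^2
Q = 0.23758294 * 13.2 = 3.136095 mm^3/s


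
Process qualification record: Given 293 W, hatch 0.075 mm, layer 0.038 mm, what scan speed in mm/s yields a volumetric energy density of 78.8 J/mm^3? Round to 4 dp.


v = 293 / (78.8*0.075*0.038) = 1304.6576 mm/s


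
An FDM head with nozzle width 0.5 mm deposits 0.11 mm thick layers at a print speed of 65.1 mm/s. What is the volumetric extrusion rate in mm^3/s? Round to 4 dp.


Rate = 0.5 * 0.11 * 65.1 = 3.5805 mm^3/s


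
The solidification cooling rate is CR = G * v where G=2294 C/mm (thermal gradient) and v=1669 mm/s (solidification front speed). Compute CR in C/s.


CR = 2294 * 1669 = 3828686 C/s


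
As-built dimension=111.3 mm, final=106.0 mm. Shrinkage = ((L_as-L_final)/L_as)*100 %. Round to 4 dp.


Shrinkage = ((111.3-106.0)/111.3)*100 = 4.7619 %


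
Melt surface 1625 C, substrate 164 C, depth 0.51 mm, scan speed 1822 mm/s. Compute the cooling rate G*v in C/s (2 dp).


G = (1625-164)/0.51 = 2864.70588235 C/mm
CR = 2864.70588235 * 1822 = 5219494.12 C/s


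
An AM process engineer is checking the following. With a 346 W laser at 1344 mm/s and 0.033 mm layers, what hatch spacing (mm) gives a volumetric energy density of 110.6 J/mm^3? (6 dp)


h = 346 / (110.6*1344*0.033) = 0.070536 mm


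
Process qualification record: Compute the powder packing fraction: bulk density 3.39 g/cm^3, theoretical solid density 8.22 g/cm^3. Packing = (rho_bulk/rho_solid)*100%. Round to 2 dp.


Packing = (3.39/8.22)*100 = 41.24 %


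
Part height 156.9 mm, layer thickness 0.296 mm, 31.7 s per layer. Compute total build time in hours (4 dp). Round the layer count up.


Layers = ceil(156.9/0.296) = 531
t = 531 * 31.7 / 3600 = 4.6758 hrs


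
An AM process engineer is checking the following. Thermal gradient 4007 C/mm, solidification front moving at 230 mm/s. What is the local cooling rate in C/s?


CR = 4007 * 230 = 921610 C/s


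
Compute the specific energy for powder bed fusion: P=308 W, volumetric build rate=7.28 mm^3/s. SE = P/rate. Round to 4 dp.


SE = 308 / 7.28 = 42.3077 J/mm^3


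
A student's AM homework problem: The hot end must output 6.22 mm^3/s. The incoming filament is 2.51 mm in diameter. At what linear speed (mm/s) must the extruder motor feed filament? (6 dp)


A = pi*(2.51/2)^2 = 4.948087
v = 6.22 / 4.948087 = 1.257051 mm/s


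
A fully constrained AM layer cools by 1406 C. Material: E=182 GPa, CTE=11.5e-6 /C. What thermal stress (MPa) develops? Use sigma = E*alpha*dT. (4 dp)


sigma = 182*1000 * 11.5e-6 * 1406 = 2942.758 MPa


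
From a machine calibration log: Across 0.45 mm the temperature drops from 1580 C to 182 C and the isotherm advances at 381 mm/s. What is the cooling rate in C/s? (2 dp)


G = (1580-182)/0.45 = 3106.66666667 C/mm
CR = 3106.66666667 * 381 = 1183640.0 C/s


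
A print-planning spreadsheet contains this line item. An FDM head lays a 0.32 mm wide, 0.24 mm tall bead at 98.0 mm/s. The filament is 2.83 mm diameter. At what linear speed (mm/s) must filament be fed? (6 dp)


Q = 0.32 * 0.24 * 98.0 = 7.5264 mm^3/s
A_fil = pi*(2.83/2)^2 = 6.29017535 mm^2
v_feed = 7.5264 / 6.29017535 = 1.196533 mm/s


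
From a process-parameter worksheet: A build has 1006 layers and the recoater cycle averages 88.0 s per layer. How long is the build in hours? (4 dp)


t = 1006 * 88.0 / 3600 = 24.5911 hrs


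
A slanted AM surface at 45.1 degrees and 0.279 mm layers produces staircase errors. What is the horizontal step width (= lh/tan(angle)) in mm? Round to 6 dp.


step = 0.279 / tan(45.1) = 0.278028 mm


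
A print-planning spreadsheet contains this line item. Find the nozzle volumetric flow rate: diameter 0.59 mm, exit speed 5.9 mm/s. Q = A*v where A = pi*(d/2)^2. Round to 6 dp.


A = pi*(0.59/2)^2 = 0.2733971 mm^2
Q = 0.2733971 * 5.9 = 1.613043 mm^3/s


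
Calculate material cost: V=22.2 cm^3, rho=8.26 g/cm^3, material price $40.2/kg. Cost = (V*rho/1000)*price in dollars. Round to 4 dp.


Mass = 22.2*8.26/1000 = 0.183372 kg
Cost = 0.183372 * 40.2 = 7.3716 $


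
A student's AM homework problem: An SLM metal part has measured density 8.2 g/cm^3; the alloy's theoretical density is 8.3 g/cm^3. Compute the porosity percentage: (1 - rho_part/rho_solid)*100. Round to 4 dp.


Porosity = (1-8.2/8.3)*100 = 1.2048 %


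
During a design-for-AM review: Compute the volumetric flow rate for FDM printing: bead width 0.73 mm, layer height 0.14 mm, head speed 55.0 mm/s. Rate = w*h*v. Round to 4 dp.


Rate = 0.73 * 0.14 * 55.0 = 5.621 mm^3/s


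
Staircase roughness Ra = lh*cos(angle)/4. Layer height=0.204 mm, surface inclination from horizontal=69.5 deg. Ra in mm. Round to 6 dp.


Ra = 0.204 * cos(69.5) / 4 = 0.017861 mm


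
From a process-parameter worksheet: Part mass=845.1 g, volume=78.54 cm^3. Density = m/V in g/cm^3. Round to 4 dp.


rho = 845.1 / 78.54 = 10.7601 g/cm^3


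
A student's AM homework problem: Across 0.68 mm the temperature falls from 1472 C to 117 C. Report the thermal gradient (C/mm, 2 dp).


G = (1472-117)/0.68 = 1992.65 C/mm


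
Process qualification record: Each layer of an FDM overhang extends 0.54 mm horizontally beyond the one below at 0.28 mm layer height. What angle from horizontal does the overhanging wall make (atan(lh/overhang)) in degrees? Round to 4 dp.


angle = atan(0.28/0.54) = 27.4076 degrees


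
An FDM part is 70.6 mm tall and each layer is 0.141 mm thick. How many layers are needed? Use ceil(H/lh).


Layers = ceil(70.6/0.141) = 501


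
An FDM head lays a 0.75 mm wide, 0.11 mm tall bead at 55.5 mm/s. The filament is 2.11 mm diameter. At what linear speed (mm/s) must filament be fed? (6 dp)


Q = 0.75 * 0.11 * 55.5 = 4.57875 mm^3/s
A_fil = pi*(2.11/2)^2 = 3.49667116 mm^2
v_feed = 4.57875 / 3.49667116 = 1.30946 mm/s


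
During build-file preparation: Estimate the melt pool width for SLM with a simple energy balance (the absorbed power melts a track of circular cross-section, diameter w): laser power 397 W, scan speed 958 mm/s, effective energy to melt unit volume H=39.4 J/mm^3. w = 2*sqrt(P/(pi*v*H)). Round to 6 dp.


w = 2*sqrt(397/(pi*958*39.4)) = 0.115723 mm


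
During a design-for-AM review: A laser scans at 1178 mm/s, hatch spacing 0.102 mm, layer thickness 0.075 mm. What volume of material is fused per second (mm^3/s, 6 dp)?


Rate = 1178 * 0.102 * 0.075 = 9.0117 mm^3/s


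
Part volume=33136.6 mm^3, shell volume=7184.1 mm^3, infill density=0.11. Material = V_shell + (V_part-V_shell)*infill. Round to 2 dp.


V_infill = (33136.6 - 7184.1) * 0.11 = 2854.78
V_total = 7184.1 + 2854.78 = 10038.88 mm^3


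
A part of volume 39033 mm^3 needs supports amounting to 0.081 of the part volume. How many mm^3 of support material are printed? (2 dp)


V_support = 39033 * 0.081 = 3161.67 mm^3


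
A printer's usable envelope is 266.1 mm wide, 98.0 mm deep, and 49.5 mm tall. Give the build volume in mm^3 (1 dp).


V = 266.1 * 98.0 * 49.5 = 1290851.1 mm^3


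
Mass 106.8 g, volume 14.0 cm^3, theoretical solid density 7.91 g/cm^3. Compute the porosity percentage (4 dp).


rho_part = 106.8 / 14.0 = 7.62857143 g/cm^3
Porosity = (1 - 7.62857143/7.91)*100 = 3.5579 %


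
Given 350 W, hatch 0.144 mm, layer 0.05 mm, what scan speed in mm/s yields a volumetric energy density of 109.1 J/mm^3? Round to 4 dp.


v = 350 / (109.1*0.144*0.05) = 445.5647 mm/s


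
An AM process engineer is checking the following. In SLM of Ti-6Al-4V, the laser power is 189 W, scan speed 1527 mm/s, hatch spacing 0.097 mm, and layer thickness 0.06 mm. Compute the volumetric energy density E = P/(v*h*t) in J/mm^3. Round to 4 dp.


E = 189 / (1527*0.097*0.06) = 21.2667 J/mm^3


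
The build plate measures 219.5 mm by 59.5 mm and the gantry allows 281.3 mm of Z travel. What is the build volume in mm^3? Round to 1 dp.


V = 219.5 * 59.5 * 281.3 = 3673848.3 mm^3


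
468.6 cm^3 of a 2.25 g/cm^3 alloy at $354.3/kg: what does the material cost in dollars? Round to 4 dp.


Mass = 468.6*2.25/1000 = 1.05435 kg
Cost = 1.05435 * 354.3 = 373.5562 $


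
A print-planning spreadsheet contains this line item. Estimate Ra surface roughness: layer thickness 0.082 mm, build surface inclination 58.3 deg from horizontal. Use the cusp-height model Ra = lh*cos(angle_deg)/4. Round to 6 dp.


Ra = 0.082 * cos(58.3) / 4 = 0.010772 mm


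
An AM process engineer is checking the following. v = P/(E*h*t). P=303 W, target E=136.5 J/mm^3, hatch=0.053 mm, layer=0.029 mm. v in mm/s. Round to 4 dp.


v = 303 / (136.5*0.053*0.029) = 1444.2292 mm/s


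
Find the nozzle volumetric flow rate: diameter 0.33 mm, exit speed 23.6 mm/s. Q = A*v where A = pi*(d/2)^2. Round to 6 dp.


A = pi*(0.33/2)^2 = 0.08552986 mm^2
Q = 0.08552986 * 23.6 = 2.018505 mm^3/s


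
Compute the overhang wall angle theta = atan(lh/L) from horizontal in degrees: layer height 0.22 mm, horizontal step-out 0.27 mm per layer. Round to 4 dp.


angle = atan(0.22/0.27) = 39.1737 degrees


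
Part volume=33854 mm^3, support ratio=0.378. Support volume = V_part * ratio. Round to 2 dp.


V_support = 33854 * 0.378 = 12796.81 mm^3


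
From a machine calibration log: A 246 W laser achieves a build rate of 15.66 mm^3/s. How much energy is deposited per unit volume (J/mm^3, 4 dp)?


SE = 246 / 15.66 = 15.7088 J/mm^3


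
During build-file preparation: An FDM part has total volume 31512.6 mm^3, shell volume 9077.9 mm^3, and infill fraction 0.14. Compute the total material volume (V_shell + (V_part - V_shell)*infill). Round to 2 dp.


V_infill = (31512.6 - 9077.9) * 0.14 = 3140.86
V_total = 9077.9 + 3140.86 = 12218.76 mm^3


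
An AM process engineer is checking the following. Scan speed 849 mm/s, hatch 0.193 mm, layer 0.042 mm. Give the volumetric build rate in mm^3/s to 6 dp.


Rate = 849 * 0.193 * 0.042 = 6.881994 mm^3/s


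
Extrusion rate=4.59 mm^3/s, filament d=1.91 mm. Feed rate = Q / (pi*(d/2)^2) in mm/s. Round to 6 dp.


A = pi*(1.91/2)^2 = 2.865211
v = 4.59 / 2.865211 = 1.601976 mm/s


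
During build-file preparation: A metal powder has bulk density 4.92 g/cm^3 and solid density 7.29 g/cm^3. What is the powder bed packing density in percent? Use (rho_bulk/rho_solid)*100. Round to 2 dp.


Packing = (4.92/7.29)*100 = 67.49 %


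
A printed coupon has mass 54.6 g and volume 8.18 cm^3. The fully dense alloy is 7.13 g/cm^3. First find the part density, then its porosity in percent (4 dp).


rho_part = 54.6 / 8.18 = 6.67481663 g/cm^3
Porosity = (1 - 6.67481663/7.13)*100 = 6.3841 %


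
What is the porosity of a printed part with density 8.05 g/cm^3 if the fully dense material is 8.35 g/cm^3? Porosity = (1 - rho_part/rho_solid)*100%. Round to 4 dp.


Porosity = (1-8.05/8.35)*100 = 3.5928 %


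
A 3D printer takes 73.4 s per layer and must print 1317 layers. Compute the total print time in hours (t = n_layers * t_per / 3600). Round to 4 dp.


t = 1317 * 73.4 / 3600 = 26.8522 hrs


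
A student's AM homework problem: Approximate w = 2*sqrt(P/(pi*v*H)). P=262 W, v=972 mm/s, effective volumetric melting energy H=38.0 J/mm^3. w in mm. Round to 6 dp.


w = 2*sqrt(262/(pi*972*38.0)) = 0.095034 mm


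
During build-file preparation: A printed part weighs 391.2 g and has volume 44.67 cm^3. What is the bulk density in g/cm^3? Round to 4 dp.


rho = 391.2 / 44.67 = 8.7576 g/cm^3


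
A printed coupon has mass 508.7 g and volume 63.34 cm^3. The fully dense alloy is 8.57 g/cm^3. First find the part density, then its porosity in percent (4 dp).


rho_part = 508.7 / 63.34 = 8.03125987 g/cm^3
Porosity = (1 - 8.03125987/8.57)*100 = 6.2863 %


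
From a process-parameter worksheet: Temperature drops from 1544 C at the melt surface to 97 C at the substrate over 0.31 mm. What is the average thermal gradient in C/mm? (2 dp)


G = (1544-97)/0.31 = 4667.74 C/mm


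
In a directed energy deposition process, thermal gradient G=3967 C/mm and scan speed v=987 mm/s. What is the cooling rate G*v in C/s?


CR = 3967 * 987 = 3915429 C/s


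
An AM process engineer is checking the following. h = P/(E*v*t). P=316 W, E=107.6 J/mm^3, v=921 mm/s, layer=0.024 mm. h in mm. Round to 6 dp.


h = 316 / (107.6*921*0.024) = 0.132863 mm


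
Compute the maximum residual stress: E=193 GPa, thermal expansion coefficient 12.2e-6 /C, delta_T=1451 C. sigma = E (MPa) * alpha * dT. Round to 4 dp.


sigma = 193*1000 * 12.2e-6 * 1451 = 3416.5246 MPa


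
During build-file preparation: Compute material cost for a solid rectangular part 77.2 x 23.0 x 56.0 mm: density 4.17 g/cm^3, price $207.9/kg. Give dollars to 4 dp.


V = 77.2 * 23.0 * 56.0 = 99433.6 mm^3 = 99.4336 cm^3
Mass = 99.4336 * 4.17 / 1000 = 0.41463811 kg
Cost = 0.41463811 * 207.9 = 86.2033 $


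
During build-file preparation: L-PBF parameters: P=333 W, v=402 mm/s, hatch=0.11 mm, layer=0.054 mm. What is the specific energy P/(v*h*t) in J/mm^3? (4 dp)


Build rate = 402 * 0.11 * 0.054 = 2.38788 mm^3/s
SE = 333 / 2.38788 = 139.4542 J/mm^3


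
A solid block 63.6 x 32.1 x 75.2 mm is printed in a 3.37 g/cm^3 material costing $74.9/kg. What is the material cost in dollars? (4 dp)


V = 63.6 * 32.1 * 75.2 = 153525.312 mm^3 = 153.525312 cm^3
Mass = 153.525312 * 3.37 / 1000 = 0.5173803 kg
Cost = 0.5173803 * 74.9 = 38.7518 $


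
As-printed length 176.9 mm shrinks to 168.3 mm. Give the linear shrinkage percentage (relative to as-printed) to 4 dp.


Shrinkage = ((176.9-168.3)/176.9)*100 = 4.8615 %


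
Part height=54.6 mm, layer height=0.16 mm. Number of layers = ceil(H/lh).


Layers = ceil(54.6/0.16) = 342


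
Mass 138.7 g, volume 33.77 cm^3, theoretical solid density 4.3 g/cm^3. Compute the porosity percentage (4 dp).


rho_part = 138.7 / 33.77 = 4.10719574 g/cm^3
Porosity = (1 - 4.10719574/4.3)*100 = 4.4838 %


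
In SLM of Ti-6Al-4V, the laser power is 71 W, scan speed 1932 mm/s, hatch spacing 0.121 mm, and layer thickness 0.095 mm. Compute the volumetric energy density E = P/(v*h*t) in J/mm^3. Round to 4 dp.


E = 71 / (1932*0.121*0.095) = 3.197 J/mm^3


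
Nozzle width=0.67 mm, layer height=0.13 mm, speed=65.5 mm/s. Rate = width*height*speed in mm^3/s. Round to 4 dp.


Rate = 0.67 * 0.13 * 65.5 = 5.7051 mm^3/s


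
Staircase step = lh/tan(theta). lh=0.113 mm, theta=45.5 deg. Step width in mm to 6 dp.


step = 0.113 / tan(45.5) = 0.111045 mm


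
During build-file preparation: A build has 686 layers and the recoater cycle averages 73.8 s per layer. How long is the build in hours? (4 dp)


t = 686 * 73.8 / 3600 = 14.063 hrs


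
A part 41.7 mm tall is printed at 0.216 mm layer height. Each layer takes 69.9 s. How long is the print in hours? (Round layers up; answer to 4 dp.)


Layers = ceil(41.7/0.216) = 194
t = 194 * 69.9 / 3600 = 3.7668 hrs


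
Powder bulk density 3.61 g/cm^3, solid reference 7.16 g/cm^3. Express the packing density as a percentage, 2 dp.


Packing = (3.61/7.16)*100 = 50.42 %


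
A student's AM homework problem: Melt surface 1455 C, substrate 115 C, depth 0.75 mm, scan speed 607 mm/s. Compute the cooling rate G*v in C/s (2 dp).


G = (1455-115)/0.75 = 1786.66666667 C/mm
CR = 1786.66666667 * 607 = 1084506.67 C/s


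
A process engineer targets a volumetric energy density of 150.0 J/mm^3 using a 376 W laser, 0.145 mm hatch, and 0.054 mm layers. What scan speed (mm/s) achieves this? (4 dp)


v = 376 / (150.0*0.145*0.054) = 320.1362 mm/s


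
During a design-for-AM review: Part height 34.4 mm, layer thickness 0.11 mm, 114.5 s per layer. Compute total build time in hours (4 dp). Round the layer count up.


Layers = ceil(34.4/0.11) = 313
t = 313 * 114.5 / 3600 = 9.9551 hrs


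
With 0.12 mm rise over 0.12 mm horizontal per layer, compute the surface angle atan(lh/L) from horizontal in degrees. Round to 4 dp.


angle = atan(0.12/0.12) = 45.0 degrees


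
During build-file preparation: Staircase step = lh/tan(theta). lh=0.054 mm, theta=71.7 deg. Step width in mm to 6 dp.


step = 0.054 / tan(71.7) = 0.017859 mm


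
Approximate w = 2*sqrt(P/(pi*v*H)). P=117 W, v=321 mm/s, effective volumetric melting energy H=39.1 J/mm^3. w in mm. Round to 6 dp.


w = 2*sqrt(117/(pi*321*39.1)) = 0.108945 mm


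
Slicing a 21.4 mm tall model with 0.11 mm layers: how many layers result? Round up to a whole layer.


Layers = ceil(21.4/0.11) = 195


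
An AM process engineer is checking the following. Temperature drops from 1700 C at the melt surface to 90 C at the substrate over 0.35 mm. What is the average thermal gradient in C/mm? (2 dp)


G = (1700-90)/0.35 = 4600.0 C/mm


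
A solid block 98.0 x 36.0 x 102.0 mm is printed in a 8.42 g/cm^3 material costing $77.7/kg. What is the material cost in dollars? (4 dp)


V = 98.0 * 36.0 * 102.0 = 359856.0 mm^3 = 359.856 cm^3
Mass = 359.856 * 8.42 / 1000 = 3.02998752 kg
Cost = 3.02998752 * 77.7 = 235.43 $


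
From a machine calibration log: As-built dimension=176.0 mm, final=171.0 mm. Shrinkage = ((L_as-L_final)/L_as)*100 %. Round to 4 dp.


Shrinkage = ((176.0-171.0)/176.0)*100 = 2.8409 %


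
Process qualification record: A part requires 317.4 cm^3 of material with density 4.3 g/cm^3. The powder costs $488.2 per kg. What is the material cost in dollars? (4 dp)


Mass = 317.4*4.3/1000 = 1.36482 kg
Cost = 1.36482 * 488.2 = 666.3051 $


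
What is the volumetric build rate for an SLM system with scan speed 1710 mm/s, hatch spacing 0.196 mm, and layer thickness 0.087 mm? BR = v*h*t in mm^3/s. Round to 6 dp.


Rate = 1710 * 0.196 * 0.087 = 29.15892 mm^3/s


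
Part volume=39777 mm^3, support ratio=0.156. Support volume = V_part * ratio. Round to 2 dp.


V_support = 39777 * 0.156 = 6205.21 mm^3


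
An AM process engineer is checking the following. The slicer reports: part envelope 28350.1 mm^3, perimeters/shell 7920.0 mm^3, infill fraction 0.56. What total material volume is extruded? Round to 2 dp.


V_infill = (28350.1 - 7920.0) * 0.56 = 11440.86
V_total = 7920.0 + 11440.86 = 19360.86 mm^3


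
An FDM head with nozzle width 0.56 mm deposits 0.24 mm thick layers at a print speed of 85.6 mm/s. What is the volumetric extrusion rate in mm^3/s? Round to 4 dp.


Rate = 0.56 * 0.24 * 85.6 = 11.5046 mm^3/s


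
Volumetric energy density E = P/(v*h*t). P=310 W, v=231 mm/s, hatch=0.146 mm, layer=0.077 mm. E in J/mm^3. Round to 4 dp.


E = 310 / (231*0.146*0.077) = 119.373 J/mm^3


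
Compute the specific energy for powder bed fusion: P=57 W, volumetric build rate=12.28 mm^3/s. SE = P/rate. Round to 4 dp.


SE = 57 / 12.28 = 4.6417 J/mm^3


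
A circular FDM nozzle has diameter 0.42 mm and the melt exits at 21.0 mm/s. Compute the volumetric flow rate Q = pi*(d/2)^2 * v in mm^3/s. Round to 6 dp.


A = pi*(0.42/2)^2 = 0.13854424 mm^2
Q = 0.13854424 * 21.0 = 2.909429 mm^3/s


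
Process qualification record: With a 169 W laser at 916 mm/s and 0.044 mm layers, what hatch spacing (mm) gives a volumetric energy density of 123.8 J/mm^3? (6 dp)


h = 169 / (123.8*916*0.044) = 0.03387 mm


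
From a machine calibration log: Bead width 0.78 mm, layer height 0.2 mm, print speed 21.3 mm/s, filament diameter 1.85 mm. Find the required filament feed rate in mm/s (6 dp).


Q = 0.78 * 0.2 * 21.3 = 3.3228 mm^3/s
A_fil = pi*(1.85/2)^2 = 2.68802521 mm^2
v_feed = 3.3228 / 2.68802521 = 1.236149 mm/s


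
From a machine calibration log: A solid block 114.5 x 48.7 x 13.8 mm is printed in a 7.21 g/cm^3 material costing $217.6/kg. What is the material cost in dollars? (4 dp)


V = 114.5 * 48.7 * 13.8 = 76950.87 mm^3 = 76.95087 cm^3
Mass = 76.95087 * 7.21 / 1000 = 0.55481577 kg
Cost = 0.55481577 * 217.6 = 120.7279 $


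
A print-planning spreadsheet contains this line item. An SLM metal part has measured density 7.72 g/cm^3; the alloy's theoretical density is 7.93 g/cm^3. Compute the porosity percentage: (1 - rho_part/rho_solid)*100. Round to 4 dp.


Porosity = (1-7.72/7.93)*100 = 2.6482 %


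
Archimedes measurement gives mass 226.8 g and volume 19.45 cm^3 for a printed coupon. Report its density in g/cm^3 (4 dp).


rho = 226.8 / 19.45 = 11.6607 g/cm^3


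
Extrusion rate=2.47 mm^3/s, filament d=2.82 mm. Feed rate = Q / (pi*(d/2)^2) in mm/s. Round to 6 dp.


A = pi*(2.82/2)^2 = 6.2458
v = 2.47 / 6.2458 = 0.395466 mm/s


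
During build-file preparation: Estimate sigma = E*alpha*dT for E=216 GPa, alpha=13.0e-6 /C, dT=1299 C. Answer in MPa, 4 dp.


sigma = 216*1000 * 13.0e-6 * 1299 = 3647.592 MPa


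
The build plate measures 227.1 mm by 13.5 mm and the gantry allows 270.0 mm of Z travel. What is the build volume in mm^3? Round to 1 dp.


V = 227.1 * 13.5 * 270.0 = 827779.5 mm^3


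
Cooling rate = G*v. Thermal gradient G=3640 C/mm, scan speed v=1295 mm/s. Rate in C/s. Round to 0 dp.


CR = 3640 * 1295 = 4713800 C/s


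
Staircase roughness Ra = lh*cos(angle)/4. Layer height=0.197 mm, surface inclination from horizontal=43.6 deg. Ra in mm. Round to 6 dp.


Ra = 0.197 * cos(43.6) / 4 = 0.035665 mm


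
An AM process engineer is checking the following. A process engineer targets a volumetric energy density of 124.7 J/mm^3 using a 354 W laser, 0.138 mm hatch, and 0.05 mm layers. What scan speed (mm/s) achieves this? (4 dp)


v = 354 / (124.7*0.138*0.05) = 411.4222 mm/s


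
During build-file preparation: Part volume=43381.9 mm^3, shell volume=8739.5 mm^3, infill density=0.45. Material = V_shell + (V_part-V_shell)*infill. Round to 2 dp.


V_infill = (43381.9 - 8739.5) * 0.45 = 15589.08
V_total = 8739.5 + 15589.08 = 24328.58 mm^3


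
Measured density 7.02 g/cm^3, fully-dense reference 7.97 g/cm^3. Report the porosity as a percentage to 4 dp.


Porosity = (1-7.02/7.97)*100 = 11.9197 %


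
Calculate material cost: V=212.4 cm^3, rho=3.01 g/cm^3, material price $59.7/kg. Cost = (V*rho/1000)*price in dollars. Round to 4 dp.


Mass = 212.4*3.01/1000 = 0.639324 kg
Cost = 0.639324 * 59.7 = 38.1676 $


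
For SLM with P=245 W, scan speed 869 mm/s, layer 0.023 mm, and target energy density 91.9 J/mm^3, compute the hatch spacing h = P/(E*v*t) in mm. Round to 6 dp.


h = 245 / (91.9*869*0.023) = 0.133384 mm


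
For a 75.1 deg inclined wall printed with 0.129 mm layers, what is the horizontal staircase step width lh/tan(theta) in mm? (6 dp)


step = 0.129 / tan(75.1) = 0.034324 mm


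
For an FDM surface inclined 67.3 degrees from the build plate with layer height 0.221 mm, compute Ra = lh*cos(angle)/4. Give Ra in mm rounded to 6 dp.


Ra = 0.221 * cos(67.3) / 4 = 0.021321 mm


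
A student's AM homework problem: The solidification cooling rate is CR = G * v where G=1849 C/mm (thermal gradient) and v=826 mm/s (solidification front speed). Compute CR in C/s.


CR = 1849 * 826 = 1527274 C/s


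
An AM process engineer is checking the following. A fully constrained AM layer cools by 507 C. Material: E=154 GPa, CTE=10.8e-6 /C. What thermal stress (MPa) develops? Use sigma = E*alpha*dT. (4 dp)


sigma = 154*1000 * 10.8e-6 * 507 = 843.2424 MPa


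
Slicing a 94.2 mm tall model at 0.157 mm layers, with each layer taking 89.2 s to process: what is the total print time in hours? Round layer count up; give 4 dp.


Layers = ceil(94.2/0.157) = 600
t = 600 * 89.2 / 3600 = 14.8667 hrs


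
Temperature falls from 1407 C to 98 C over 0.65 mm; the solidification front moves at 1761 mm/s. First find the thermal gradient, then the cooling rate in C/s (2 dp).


G = (1407-98)/0.65 = 2013.84615385 C/mm
CR = 2013.84615385 * 1761 = 3546383.08 C/s


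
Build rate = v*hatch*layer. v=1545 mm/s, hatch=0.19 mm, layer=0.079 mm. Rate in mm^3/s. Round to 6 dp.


Rate = 1545 * 0.19 * 0.079 = 23.19045 mm^3/s


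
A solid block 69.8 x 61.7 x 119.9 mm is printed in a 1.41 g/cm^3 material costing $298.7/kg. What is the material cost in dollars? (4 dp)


V = 69.8 * 61.7 * 119.9 = 516368.534 mm^3 = 516.368534 cm^3
Mass = 516.368534 * 1.41 / 1000 = 0.72807963 kg
Cost = 0.72807963 * 298.7 = 217.4774 $


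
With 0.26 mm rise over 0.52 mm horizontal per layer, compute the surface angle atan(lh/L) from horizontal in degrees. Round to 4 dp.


angle = atan(0.26/0.52) = 26.5651 degrees


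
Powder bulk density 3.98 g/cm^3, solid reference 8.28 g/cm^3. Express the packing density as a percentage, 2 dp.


Packing = (3.98/8.28)*100 = 48.07 %


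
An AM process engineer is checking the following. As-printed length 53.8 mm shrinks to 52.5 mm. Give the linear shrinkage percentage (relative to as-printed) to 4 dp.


Shrinkage = ((53.8-52.5)/53.8)*100 = 2.4164 %


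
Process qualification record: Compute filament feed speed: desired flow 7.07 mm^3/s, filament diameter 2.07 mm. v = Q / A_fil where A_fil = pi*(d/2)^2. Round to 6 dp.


A = pi*(2.07/2)^2 = 3.365353
v = 7.07 / 3.365353 = 2.10082 mm/s


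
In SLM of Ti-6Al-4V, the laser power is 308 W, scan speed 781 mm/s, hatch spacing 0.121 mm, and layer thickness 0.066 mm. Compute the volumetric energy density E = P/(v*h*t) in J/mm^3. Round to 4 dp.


E = 308 / (781*0.121*0.066) = 49.3822 J/mm^3


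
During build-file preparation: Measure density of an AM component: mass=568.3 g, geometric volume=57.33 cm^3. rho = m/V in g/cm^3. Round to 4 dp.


rho = 568.3 / 57.33 = 9.9128 g/cm^3


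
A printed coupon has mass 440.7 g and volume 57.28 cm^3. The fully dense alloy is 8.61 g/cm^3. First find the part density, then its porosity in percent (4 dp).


rho_part = 440.7 / 57.28 = 7.69378492 g/cm^3
Porosity = (1 - 7.69378492/8.61)*100 = 10.6413 %


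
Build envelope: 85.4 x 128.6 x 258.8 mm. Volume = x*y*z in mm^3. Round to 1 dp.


V = 85.4 * 128.6 * 258.8 = 2842255.5 mm^3


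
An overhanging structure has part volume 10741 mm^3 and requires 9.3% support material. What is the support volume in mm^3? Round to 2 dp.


V_support = 10741 * 0.093 = 998.91 mm^3


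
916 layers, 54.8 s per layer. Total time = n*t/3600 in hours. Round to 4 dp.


t = 916 * 54.8 / 3600 = 13.9436 hrs


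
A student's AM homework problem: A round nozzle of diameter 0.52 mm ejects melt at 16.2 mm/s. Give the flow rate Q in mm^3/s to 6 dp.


A = pi*(0.52/2)^2 = 0.21237166 mm^2
Q = 0.21237166 * 16.2 = 3.440421 mm^3/s


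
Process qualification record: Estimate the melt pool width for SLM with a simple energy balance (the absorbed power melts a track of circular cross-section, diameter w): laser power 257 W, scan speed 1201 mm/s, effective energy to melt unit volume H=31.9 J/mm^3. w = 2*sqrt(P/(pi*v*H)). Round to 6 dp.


w = 2*sqrt(257/(pi*1201*31.9)) = 0.092418 mm


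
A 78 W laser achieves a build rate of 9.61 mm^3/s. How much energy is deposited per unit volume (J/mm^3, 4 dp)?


SE = 78 / 9.61 = 8.1165 J/mm^3


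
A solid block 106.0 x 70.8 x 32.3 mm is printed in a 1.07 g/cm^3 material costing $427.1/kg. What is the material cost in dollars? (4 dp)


V = 106.0 * 70.8 * 32.3 = 242405.04 mm^3 = 242.40504 cm^3
Mass = 242.40504 * 1.07 / 1000 = 0.25937339 kg
Cost = 0.25937339 * 427.1 = 110.7784 $


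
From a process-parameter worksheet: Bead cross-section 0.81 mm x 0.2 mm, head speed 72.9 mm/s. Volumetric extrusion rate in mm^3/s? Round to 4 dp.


Rate = 0.81 * 0.2 * 72.9 = 11.8098 mm^3/s


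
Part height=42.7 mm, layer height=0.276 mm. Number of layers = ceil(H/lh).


Layers = ceil(42.7/0.276) = 155


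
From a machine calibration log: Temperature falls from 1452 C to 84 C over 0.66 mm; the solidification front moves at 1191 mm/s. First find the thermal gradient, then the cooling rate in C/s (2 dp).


G = (1452-84)/0.66 = 2072.72727273 C/mm
CR = 2072.72727273 * 1191 = 2468618.18 C/s


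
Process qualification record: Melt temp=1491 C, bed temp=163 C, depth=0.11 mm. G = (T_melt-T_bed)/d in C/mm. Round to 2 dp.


G = (1491-163)/0.11 = 12072.73 C/mm


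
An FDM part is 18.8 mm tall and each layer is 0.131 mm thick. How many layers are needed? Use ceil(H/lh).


Layers = ceil(18.8/0.131) = 144


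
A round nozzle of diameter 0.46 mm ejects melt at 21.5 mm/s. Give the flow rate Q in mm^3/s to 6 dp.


A = pi*(0.46/2)^2 = 0.16619025 mm^2
Q = 0.16619025 * 21.5 = 3.57309 mm^3/s


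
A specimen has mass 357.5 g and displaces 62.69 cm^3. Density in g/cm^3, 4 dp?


rho = 357.5 / 62.69 = 5.7027 g/cm^3


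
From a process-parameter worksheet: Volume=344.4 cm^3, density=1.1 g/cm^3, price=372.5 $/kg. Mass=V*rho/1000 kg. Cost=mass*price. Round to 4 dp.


Mass = 344.4*1.1/1000 = 0.37884 kg
Cost = 0.37884 * 372.5 = 141.1179 $


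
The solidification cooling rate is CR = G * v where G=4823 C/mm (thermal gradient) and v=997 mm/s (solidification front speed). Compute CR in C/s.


CR = 4823 * 997 = 4808531 C/s


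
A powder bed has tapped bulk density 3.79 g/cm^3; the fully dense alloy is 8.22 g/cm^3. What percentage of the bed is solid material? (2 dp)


Packing = (3.79/8.22)*100 = 46.11 %


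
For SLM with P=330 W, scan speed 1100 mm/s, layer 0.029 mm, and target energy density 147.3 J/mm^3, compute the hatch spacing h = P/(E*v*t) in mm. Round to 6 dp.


h = 330 / (147.3*1100*0.029) = 0.07023 mm


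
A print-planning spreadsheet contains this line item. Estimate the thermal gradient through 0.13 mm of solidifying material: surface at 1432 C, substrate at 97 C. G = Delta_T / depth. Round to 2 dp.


G = (1432-97)/0.13 = 10269.23 C/mm


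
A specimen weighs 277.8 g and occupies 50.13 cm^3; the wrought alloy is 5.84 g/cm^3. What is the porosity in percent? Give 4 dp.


rho_part = 277.8 / 50.13 = 5.54159186 g/cm^3
Porosity = (1 - 5.54159186/5.84)*100 = 5.1097 %


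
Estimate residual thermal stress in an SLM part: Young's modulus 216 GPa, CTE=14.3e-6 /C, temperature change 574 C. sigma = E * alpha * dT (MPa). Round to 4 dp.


sigma = 216*1000 * 14.3e-6 * 574 = 1772.9712 MPa


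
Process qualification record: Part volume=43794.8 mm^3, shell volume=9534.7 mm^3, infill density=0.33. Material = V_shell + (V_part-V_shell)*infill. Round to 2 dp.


V_infill = (43794.8 - 9534.7) * 0.33 = 11305.83
V_total = 9534.7 + 11305.83 = 20840.53 mm^3


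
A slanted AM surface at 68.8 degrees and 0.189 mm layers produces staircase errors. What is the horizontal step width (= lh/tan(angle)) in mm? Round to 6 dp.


step = 0.189 / tan(68.8) = 0.073308 mm


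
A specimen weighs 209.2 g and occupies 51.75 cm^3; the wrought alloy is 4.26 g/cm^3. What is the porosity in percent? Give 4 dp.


rho_part = 209.2 / 51.75 = 4.04251208 g/cm^3
Porosity = (1 - 4.04251208/4.26)*100 = 5.1054 %


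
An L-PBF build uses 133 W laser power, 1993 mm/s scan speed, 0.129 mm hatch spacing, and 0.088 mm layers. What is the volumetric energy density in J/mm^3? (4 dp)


E = 133 / (1993*0.129*0.088) = 5.8786 J/mm^3


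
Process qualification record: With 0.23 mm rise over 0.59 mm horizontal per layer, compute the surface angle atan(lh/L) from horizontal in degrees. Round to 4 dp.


angle = atan(0.23/0.59) = 21.2974 degrees


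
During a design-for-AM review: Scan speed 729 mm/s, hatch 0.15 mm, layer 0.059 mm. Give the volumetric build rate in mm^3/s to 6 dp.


Rate = 729 * 0.15 * 0.059 = 6.45165 mm^3/s


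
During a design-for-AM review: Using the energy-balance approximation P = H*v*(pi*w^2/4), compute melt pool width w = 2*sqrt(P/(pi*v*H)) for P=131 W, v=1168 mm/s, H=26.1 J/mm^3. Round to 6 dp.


w = 2*sqrt(131/(pi*1168*26.1)) = 0.073969 mm


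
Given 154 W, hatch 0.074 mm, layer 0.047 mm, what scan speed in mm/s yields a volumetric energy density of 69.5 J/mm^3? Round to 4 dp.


v = 154 / (69.5*0.074*0.047) = 637.0981 mm/s


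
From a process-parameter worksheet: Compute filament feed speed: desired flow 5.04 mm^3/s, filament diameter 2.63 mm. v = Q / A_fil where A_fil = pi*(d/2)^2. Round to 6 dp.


A = pi*(2.63/2)^2 = 5.432521
v = 5.04 / 5.432521 = 0.927746 mm/s


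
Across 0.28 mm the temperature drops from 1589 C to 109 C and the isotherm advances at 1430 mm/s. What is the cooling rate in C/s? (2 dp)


G = (1589-109)/0.28 = 5285.71428571 C/mm
CR = 5285.71428571 * 1430 = 7558571.43 C/s


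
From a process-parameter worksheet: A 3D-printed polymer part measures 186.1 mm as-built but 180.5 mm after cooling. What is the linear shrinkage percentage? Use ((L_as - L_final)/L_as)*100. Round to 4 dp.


Shrinkage = ((186.1-180.5)/186.1)*100 = 3.0091 %


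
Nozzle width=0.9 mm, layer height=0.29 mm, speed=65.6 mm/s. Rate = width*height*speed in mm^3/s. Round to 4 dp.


Rate = 0.9 * 0.29 * 65.6 = 17.1216 mm^3/s


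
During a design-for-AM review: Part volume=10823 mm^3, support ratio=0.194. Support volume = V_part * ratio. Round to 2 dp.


V_support = 10823 * 0.194 = 2099.66 mm^3


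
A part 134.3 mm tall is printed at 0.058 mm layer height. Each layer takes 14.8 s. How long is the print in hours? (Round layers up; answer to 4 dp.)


Layers = ceil(134.3/0.058) = 2316
t = 2316 * 14.8 / 3600 = 9.5213 hrs


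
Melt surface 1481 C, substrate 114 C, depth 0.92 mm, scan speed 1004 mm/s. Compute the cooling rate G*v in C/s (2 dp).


G = (1481-114)/0.92 = 1485.86956522 C/mm
CR = 1485.86956522 * 1004 = 1491813.04 C/s


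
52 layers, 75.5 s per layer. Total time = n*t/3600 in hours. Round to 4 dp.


t = 52 * 75.5 / 3600 = 1.0906 hrs


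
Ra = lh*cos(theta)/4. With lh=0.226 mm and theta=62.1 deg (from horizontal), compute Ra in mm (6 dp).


Ra = 0.226 * cos(62.1) / 4 = 0.026438 mm


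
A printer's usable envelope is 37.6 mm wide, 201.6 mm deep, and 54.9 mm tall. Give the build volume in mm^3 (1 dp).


V = 37.6 * 201.6 * 54.9 = 416150.8 mm^3


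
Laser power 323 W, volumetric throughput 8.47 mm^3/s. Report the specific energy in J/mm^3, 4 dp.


SE = 323 / 8.47 = 38.1346 J/mm^3


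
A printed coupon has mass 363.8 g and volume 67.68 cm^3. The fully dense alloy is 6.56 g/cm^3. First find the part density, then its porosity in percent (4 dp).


rho_part = 363.8 / 67.68 = 5.37529551 g/cm^3
Porosity = (1 - 5.37529551/6.56)*100 = 18.0595 %


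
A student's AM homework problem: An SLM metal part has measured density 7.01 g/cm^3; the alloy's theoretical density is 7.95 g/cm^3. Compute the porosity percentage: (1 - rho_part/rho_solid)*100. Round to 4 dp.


Porosity = (1-7.01/7.95)*100 = 11.8239 %


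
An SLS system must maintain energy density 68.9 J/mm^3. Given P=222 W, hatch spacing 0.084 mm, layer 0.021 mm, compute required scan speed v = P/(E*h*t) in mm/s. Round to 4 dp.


v = 222 / (68.9*0.084*0.021) = 1826.5652 mm/s


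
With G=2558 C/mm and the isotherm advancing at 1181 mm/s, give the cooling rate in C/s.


CR = 2558 * 1181 = 3020998 C/s


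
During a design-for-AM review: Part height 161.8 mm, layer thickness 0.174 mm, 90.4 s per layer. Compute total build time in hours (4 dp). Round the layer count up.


Layers = ceil(161.8/0.174) = 930
t = 930 * 90.4 / 3600 = 23.3533 hrs


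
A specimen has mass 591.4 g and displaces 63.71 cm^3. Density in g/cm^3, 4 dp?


rho = 591.4 / 63.71 = 9.2827 g/cm^3


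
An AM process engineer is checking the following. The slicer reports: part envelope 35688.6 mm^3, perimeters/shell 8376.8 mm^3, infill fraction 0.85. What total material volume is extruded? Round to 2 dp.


V_infill = (35688.6 - 8376.8) * 0.85 = 23215.03
V_total = 8376.8 + 23215.03 = 31591.83 mm^3


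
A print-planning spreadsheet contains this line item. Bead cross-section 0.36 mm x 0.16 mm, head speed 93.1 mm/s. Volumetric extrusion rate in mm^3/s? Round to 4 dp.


Rate = 0.36 * 0.16 * 93.1 = 5.3626 mm^3/s


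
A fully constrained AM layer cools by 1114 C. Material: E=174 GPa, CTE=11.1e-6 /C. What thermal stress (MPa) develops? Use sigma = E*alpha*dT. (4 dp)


sigma = 174*1000 * 11.1e-6 * 1114 = 2151.5796 MPa


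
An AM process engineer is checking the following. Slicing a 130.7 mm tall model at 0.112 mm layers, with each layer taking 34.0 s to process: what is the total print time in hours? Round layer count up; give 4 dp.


Layers = ceil(130.7/0.112) = 1167
t = 1167 * 34.0 / 3600 = 11.0217 hrs


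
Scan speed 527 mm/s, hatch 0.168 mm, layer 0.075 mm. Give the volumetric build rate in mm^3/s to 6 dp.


Rate = 527 * 0.168 * 0.075 = 6.6402 mm^3/s


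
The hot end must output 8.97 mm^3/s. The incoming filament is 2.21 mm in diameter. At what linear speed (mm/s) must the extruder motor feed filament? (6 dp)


A = pi*(2.21/2)^2 = 3.835963
v = 8.97 / 3.835963 = 2.338396 mm/s


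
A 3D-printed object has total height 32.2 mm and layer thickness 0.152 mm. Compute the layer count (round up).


Layers = ceil(32.2/0.152) = 212


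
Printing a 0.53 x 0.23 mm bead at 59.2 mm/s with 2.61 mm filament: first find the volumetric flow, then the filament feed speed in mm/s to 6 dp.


Q = 0.53 * 0.23 * 59.2 = 7.21648 mm^3/s
A_fil = pi*(2.61/2)^2 = 5.35021083 mm^2
v_feed = 7.21648 / 5.35021083 = 1.348822 mm/s


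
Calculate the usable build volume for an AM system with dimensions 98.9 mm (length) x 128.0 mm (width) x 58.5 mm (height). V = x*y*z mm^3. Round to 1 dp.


V = 98.9 * 128.0 * 58.5 = 740563.2 mm^3


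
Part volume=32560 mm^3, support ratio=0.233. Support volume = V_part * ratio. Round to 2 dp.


V_support = 32560 * 0.233 = 7586.48 mm^3


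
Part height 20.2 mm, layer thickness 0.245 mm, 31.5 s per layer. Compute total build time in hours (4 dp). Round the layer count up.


Layers = ceil(20.2/0.245) = 83
t = 83 * 31.5 / 3600 = 0.7263 hrs


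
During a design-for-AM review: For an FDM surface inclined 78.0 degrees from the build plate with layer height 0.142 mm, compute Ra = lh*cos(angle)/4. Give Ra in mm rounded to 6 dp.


Ra = 0.142 * cos(78.0) / 4 = 0.007381 mm


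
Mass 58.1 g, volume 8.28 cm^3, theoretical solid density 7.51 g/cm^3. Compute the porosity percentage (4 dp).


rho_part = 58.1 / 8.28 = 7.01690821 g/cm^3
Porosity = (1 - 7.01690821/7.51)*100 = 6.5658 %


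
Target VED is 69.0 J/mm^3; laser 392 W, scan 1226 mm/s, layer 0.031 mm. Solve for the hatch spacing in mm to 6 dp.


h = 392 / (69.0*1226*0.031) = 0.149481 mm


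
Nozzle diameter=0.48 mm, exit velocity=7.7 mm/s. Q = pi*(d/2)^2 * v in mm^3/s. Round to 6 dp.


A = pi*(0.48/2)^2 = 0.18095574 mm^2
Q = 0.18095574 * 7.7 = 1.393359 mm^3/s
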